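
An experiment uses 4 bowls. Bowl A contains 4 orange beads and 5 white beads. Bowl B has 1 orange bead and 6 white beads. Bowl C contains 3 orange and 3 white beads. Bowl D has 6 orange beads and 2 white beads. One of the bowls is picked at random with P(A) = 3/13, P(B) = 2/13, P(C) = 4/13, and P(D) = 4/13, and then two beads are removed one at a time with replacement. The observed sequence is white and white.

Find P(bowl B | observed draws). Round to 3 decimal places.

0.403

The likelihood of the observed sequence under each hypothesis: P(data | bowl A) = (5/9)(5/9) = 0.30864; P(data | bowl B) = (6/7)(6/7) = 0.73469; P(data | bowl C) = (3/6)(3/6) = 0.25; P(data | bowl D) = (2/8)(2/8) = 0.0625.
The prior-weighted likelihoods are 3/13 · 0.30864 = 0.071225, 2/13 · 0.73469 = 0.11303, 4/13 · 0.25 = 0.076923, 4/13 · 0.0625 = 0.019231; summing to 0.28041.
By Bayes' rule, P(bowl B | data) = (0.11303) / (0.28041) = 0.40309.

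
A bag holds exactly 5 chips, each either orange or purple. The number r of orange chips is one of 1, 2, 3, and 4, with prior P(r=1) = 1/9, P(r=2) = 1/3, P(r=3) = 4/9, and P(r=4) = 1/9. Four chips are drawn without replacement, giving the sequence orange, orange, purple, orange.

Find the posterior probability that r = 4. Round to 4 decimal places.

0.3333

Compute the likelihood of the observed sequence for each case: P(data | r = 1) = (1/5)(0/4) = 0; P(data | r = 2) = (2/5)(1/4)(3/3)(0/2) = 0; P(data | r = 3) = (3/5)(2/4)(2/3)(1/2) = 1/10; P(data | r = 4) = (4/5)(3/4)(1/3)(2/2) = 1/5.
The prior-weighted likelihoods are 1/9 · 0 = 0, 1/3 · 0 = 0, 4/9 · 1/10 = 2/45, 1/9 · 1/5 = 1/45; with total 1/15.
So P(r = 4 | data) = (1/45) / (1/15) = 1/3.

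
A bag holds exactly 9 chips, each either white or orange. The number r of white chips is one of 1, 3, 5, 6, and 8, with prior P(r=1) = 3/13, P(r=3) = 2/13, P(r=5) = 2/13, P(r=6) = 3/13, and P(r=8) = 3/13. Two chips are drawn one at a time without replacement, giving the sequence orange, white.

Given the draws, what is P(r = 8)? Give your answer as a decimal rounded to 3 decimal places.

0.135

Under each hypothesis, the probability of the observed sequence is: P(data | r = 1) = (8/9)(1/8) = 1/9; P(data | r = 3) = (6/9)(3/8) = 1/4; P(data | r = 5) = (4/9)(5/8) = 5/18; P(data | r = 6) = (3/9)(6/8) = 1/4; P(data | r = 8) = (1/9)(8/8) = 1/9.
The prior-weighted likelihoods are 3/13 · 1/9 = 1/39, 2/13 · 1/4 = 1/26, 2/13 · 5/18 = 5/117, 3/13 · 1/4 = 3/52, 3/13 · 1/9 = 1/39; with total 89/468.
So P(r = 8 | data) = (1/39) / (89/468) = 12/89.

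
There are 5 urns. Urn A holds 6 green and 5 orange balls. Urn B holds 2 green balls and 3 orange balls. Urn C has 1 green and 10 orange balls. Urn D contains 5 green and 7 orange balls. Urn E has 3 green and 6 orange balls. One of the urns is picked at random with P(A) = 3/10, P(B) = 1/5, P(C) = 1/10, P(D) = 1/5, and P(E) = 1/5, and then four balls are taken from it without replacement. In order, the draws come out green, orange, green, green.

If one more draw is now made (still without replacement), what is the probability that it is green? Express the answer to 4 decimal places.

0.3576

For each hypothesis, P(data | H) works out to: P(data | urn A) = (6/11)(5/10)(5/9)(4/8) = 0.075758; P(data | urn B) = (2/5)(3/4)(1/3)(0/2) = 0; P(data | urn C) = (1/11)(10/10)(0/9) = 0; P(data | urn D) = (5/12)(7/11)(4/10)(3/9) = 0.035354; P(data | urn E) = (3/9)(6/8)(2/7)(1/6) = 0.011905.
Multiplying each by its prior: 3/10 · 0.075758 = 0.022727, 1/5 · 0 = 0, 1/10 · 0 = 0, 1/5 · 0.035354 = 0.0070707, 1/5 · 0.011905 = 0.002381; these sum to 0.032179.
Dividing through by the total gives posterior P(urn A | data) = 0.70628, P(urn B | data) = 0, P(urn C | data) = 0, P(urn D | data) = 0.21973, P(urn E | data) = 0.073991.
The predictive probability is P(green next | data) = (3/7)(0.70628) + (1/4)(0.21973) + (0)(0.073991) = 0.35762.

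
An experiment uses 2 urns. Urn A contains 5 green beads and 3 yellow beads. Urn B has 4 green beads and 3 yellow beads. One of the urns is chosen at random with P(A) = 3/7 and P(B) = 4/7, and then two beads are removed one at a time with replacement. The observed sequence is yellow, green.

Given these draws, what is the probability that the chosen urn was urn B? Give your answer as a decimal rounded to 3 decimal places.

Compute the likelihood of the observed sequence for each case: P(data | urn A) = (3/8)(5/8) = 0.23438; P(data | urn B) = (3/7)(4/7) = 0.2449.
Multiplying each by its prior: 3/7 · 0.23438 = 0.10045, 4/7 · 0.2449 = 0.13994; these sum to 0.24039.
Therefore the posterior P(urn B | data) = (0.13994) / (0.24039) = 0.58215.

0.582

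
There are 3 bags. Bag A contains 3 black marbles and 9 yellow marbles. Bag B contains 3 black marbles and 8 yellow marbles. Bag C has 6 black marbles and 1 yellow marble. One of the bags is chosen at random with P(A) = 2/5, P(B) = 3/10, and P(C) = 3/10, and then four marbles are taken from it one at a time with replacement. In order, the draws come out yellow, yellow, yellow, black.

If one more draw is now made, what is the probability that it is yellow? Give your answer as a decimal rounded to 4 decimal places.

0.7343

For each hypothesis, P(data | H) works out to: P(data | bag A) = (9/12)(9/12)(9/12)(3/12) = 0.10547; P(data | bag B) = (8/11)(8/11)(8/11)(3/11) = 0.10491; P(data | bag C) = (1/7)(1/7)(1/7)(6/7) = 0.002499.
Weighting by the prior gives 2/5 · 0.10547 = 0.042188, 3/10 · 0.10491 = 0.031473, 3/10 · 0.002499 = 0.00074969; these sum to 0.07441.
The posterior is then P(bag A | data) = 0.56696, P(bag B | data) = 0.42297, P(bag C | data) = 0.010075.
So P(yellow next | data) = Σ P(yellow next | H) P(H | data) = (3/4)(0.56696) + (8/11)(0.42297) + (1/7)(0.010075) = 0.73427.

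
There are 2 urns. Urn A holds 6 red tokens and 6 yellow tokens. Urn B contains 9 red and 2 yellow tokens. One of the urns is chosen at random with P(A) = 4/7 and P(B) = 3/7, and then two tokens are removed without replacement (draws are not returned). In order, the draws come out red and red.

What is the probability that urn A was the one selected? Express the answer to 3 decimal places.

0.316

The likelihood of the observed sequence under each hypothesis: P(data | urn A) = (6/12)(5/11) = 5/22; P(data | urn B) = (9/11)(8/10) = 36/55.
The prior-weighted likelihoods are 4/7 · 5/22 = 10/77, 3/7 · 36/55 = 108/385; with total 158/385.
By Bayes' rule, P(urn A | data) = (10/77) / (158/385) = 25/79.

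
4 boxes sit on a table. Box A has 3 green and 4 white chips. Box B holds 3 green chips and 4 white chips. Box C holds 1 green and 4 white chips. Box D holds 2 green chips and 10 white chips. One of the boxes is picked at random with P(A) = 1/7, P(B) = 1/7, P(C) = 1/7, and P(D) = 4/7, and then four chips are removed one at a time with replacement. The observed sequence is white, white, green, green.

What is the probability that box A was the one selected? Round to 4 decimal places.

Compute the likelihood of the observed sequence for each case: P(data | box A) = (4/7)(4/7)(3/7)(3/7) = 0.059975; P(data | box B) = (4/7)(4/7)(3/7)(3/7) = 0.059975; P(data | box C) = (4/5)(4/5)(1/5)(1/5) = 0.0256; P(data | box D) = (10/12)(10/12)(2/12)(2/12) = 0.01929.
The prior-weighted likelihoods are 1/7 · 0.059975 = 0.0085679, 1/7 · 0.059975 = 0.0085679, 1/7 · 0.0256 = 0.0036571, 4/7 · 0.01929 = 0.011023; with total 0.031816.
Therefore the posterior P(box A | data) = (0.0085679) / (0.031816) = 0.2693.

0.2693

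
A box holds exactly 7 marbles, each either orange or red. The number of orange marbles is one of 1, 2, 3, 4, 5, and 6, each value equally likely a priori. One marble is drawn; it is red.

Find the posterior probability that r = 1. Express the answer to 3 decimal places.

Compute the likelihood of this draw for each case: P(data | r = 1) = (6/7) = 6/7; P(data | r = 2) = (5/7) = 5/7; P(data | r = 3) = (4/7) = 4/7; P(data | r = 4) = (3/7) = 3/7; P(data | r = 5) = (2/7) = 2/7; P(data | r = 6) = (1/7) = 1/7.
Weighting by the prior gives 1/6 · 6/7 = 1/7, 1/6 · 5/7 = 5/42, 1/6 · 4/7 = 2/21, 1/6 · 3/7 = 1/14, 1/6 · 2/7 = 1/21, 1/6 · 1/7 = 1/42; with total 1/2.
Therefore the posterior P(r = 1 | data) = (1/7) / (1/2) = 2/7.

0.286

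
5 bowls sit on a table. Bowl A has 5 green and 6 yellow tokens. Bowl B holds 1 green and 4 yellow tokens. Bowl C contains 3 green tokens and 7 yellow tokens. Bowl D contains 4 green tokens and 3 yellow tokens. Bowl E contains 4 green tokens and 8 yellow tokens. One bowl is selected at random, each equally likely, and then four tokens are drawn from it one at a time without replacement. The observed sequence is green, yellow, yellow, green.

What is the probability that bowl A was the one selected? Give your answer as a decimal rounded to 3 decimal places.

Under each hypothesis, the probability of the observed sequence is: P(data | bowl A) = (5/11)(6/10)(5/9)(4/8) = 0.075758; P(data | bowl B) = (1/5)(4/4)(3/3)(0/2) = 0; P(data | bowl C) = (3/10)(7/9)(6/8)(2/7) = 0.05; P(data | bowl D) = (4/7)(3/6)(2/5)(3/4) = 0.085714; P(data | bowl E) = (4/12)(8/11)(7/10)(3/9) = 0.056566.
Multiplying each by its prior: 1/5 · 0.075758 = 0.015152, 1/5 · 0 = 0, 1/5 · 0.05 = 0.01, 1/5 · 0.085714 = 0.017143, 1/5 · 0.056566 = 0.011313; these sum to 0.053608.
Therefore the posterior P(bowl A | data) = (0.015152) / (0.053608) = 0.28264.

0.283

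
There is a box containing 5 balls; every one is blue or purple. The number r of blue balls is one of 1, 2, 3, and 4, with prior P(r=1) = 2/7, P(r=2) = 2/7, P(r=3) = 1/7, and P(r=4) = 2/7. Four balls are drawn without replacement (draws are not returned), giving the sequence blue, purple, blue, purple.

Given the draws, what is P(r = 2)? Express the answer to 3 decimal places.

0.667

Compute the likelihood of the observed sequence for each case: P(data | r = 1) = (1/5)(4/4)(0/3) = 0; P(data | r = 2) = (2/5)(3/4)(1/3)(2/2) = 1/10; P(data | r = 3) = (3/5)(2/4)(2/3)(1/2) = 1/10; P(data | r = 4) = (4/5)(1/4)(3/3)(0/2) = 0.
Weighting by the prior gives 2/7 · 0 = 0, 2/7 · 1/10 = 1/35, 1/7 · 1/10 = 1/70, 2/7 · 0 = 0; these sum to 3/70.
So P(r = 2 | data) = (1/35) / (3/70) = 2/3.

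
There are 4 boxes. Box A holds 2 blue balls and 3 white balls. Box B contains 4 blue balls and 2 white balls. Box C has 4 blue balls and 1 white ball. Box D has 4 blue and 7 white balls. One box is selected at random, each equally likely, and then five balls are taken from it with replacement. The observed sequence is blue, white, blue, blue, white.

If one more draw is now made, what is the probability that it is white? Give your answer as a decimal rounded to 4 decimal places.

0.4304

The likelihood of the observed sequence under each hypothesis: P(data | box A) = (2/5)(3/5)(2/5)(2/5)(3/5) = 0.02304; P(data | box B) = (4/6)(2/6)(4/6)(4/6)(2/6) = 0.032922; P(data | box C) = (4/5)(1/5)(4/5)(4/5)(1/5) = 0.02048; P(data | box D) = (4/11)(7/11)(4/11)(4/11)(7/11) = 0.019472.
Multiplying each by its prior: 1/4 · 0.02304 = 0.00576, 1/4 · 0.032922 = 0.0082305, 1/4 · 0.02048 = 0.00512, 1/4 · 0.019472 = 0.004868; summing to 0.023978.
Dividing through by the total gives posterior P(box A | data) = 0.24022, P(box B | data) = 0.34324, P(box C | data) = 0.21352, P(box D | data) = 0.20302.
So P(white next | data) = Σ P(white next | H) P(H | data) = (3/5)(0.24022) + (1/3)(0.34324) + (1/5)(0.21352) + (7/11)(0.20302) = 0.43044.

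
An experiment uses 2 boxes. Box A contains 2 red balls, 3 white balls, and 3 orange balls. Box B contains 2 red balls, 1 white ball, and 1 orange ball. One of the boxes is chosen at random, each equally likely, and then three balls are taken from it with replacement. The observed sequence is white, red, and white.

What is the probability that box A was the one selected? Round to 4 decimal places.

Under each hypothesis, the probability of the observed sequence is: P(data | box A) = (3/8)(2/8)(3/8) = 9/256; P(data | box B) = (1/4)(2/4)(1/4) = 1/32.
The prior-weighted likelihoods are 1/2 · 9/256 = 9/512, 1/2 · 1/32 = 1/64; these sum to 17/512.
By Bayes' rule, P(box A | data) = (9/512) / (17/512) = 9/17.

0.5294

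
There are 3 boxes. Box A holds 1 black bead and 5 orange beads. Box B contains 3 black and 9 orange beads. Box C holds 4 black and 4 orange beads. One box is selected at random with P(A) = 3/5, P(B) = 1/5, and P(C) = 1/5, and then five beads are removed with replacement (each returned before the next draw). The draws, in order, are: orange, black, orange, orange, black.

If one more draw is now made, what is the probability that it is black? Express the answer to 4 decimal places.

0.2858

The likelihood of the observed sequence under each hypothesis: P(data | box A) = (5/6)(1/6)(5/6)(5/6)(1/6) = 0.016075; P(data | box B) = (9/12)(3/12)(9/12)(9/12)(3/12) = 0.026367; P(data | box C) = (4/8)(4/8)(4/8)(4/8)(4/8) = 0.03125.
The prior-weighted likelihoods are 3/5 · 0.016075 = 0.0096451, 1/5 · 0.026367 = 0.0052734, 1/5 · 0.03125 = 0.00625; summing to 0.021168.
Normalising, the posterior is P(box A | data) = 0.45563, P(box B | data) = 0.24912, P(box C | data) = 0.29525.
The predictive probability is P(black next | data) = (1/6)(0.45563) + (1/4)(0.24912) + (1/2)(0.29525) = 0.28584.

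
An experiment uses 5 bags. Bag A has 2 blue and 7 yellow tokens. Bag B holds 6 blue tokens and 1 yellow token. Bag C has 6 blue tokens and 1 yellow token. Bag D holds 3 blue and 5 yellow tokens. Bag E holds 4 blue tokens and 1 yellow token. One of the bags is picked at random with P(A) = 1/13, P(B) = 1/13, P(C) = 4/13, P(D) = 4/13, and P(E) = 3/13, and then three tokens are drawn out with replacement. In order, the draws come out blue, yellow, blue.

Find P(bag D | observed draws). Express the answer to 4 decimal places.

0.2707

Compute the likelihood of the observed sequence for each case: P(data | bag A) = (2/9)(7/9)(2/9) = 0.038409; P(data | bag B) = (6/7)(1/7)(6/7) = 0.10496; P(data | bag C) = (6/7)(1/7)(6/7) = 0.10496; P(data | bag D) = (3/8)(5/8)(3/8) = 0.087891; P(data | bag E) = (4/5)(1/5)(4/5) = 0.128.
Multiplying each by its prior: 1/13 · 0.038409 = 0.0029545, 1/13 · 0.10496 = 0.0080736, 4/13 · 0.10496 = 0.032294, 4/13 · 0.087891 = 0.027043, 3/13 · 0.128 = 0.029538; these sum to 0.099904.
Therefore the posterior P(bag D | data) = (0.027043) / (0.099904) = 0.27069.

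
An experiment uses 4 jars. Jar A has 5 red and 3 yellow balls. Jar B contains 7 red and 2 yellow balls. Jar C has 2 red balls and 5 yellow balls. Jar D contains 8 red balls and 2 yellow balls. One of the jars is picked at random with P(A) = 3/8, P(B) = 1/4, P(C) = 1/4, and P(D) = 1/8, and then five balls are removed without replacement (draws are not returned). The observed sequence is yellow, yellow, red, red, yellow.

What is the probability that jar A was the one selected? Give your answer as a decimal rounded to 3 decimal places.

0.360

Under each hypothesis, the probability of the observed sequence is: P(data | jar A) = (3/8)(2/7)(5/6)(4/5)(1/4) = 0.017857; P(data | jar B) = (2/9)(1/8)(7/7)(6/6)(0/5) = 0; P(data | jar C) = (5/7)(4/6)(2/5)(1/4)(3/3) = 0.047619; P(data | jar D) = (2/10)(1/9)(8/8)(7/7)(0/6) = 0.
The prior-weighted likelihoods are 3/8 · 0.017857 = 0.0066964, 1/4 · 0 = 0, 1/4 · 0.047619 = 0.011905, 1/8 · 0 = 0; summing to 0.018601.
Therefore the posterior P(jar A | data) = (0.0066964) / (0.018601) = 0.36.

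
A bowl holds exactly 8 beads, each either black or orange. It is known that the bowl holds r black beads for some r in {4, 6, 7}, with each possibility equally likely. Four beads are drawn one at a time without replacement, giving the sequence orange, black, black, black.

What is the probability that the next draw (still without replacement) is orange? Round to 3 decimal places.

Compute the likelihood of the observed sequence for each case: P(data | r = 4) = (4/8)(4/7)(3/6)(2/5) = 2/35; P(data | r = 6) = (2/8)(6/7)(5/6)(4/5) = 1/7; P(data | r = 7) = (1/8)(7/7)(6/6)(5/5) = 1/8.
Weighting by the prior gives 1/3 · 2/35 = 2/105, 1/3 · 1/7 = 1/21, 1/3 · 1/8 = 1/24; with total 13/120.
Normalising, the posterior is P(r = 4 | data) = 16/91, P(r = 6 | data) = 40/91, P(r = 7 | data) = 5/13.
So P(orange next | data) = Σ P(orange next | H) P(H | data) = (3/4)(16/91) + (1/4)(40/91) + (0)(5/13) = 22/91.

0.242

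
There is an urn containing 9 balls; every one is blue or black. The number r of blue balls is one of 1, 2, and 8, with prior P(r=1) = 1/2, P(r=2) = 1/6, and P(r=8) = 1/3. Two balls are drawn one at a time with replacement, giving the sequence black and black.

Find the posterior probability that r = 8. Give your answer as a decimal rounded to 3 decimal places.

The likelihood of the observed sequence under each hypothesis: P(data | r = 1) = (8/9)(8/9) = 64/81; P(data | r = 2) = (7/9)(7/9) = 49/81; P(data | r = 8) = (1/9)(1/9) = 1/81.
Multiplying each by its prior: 1/2 · 64/81 = 32/81, 1/6 · 49/81 = 49/486, 1/3 · 1/81 = 1/243; summing to 1/2.
So P(r = 8 | data) = (1/243) / (1/2) = 2/243.

0.008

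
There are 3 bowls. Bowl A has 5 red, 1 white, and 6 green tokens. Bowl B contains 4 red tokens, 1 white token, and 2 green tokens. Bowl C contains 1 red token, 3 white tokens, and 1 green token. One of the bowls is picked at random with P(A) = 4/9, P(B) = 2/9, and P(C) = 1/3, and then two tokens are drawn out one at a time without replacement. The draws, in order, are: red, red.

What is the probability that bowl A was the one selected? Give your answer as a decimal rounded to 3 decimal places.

Compute the likelihood of the observed sequence for each case: P(data | bowl A) = (5/12)(4/11) = 0.15152; P(data | bowl B) = (4/7)(3/6) = 0.28571; P(data | bowl C) = (1/5)(0/4) = 0.
Weighting by the prior gives 4/9 · 0.15152 = 0.06734, 2/9 · 0.28571 = 0.063492, 1/3 · 0 = 0; summing to 0.13083.
So P(bowl A | data) = (0.06734) / (0.13083) = 0.51471.

0.515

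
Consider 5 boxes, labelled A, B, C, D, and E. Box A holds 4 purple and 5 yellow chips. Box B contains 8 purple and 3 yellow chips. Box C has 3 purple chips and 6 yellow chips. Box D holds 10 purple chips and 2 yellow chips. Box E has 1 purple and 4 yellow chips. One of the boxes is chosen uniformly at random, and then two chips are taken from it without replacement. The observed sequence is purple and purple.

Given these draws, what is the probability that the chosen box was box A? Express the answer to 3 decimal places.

0.116

The likelihood of the observed sequence under each hypothesis: P(data | box A) = (4/9)(3/8) = 0.16667; P(data | box B) = (8/11)(7/10) = 0.50909; P(data | box C) = (3/9)(2/8) = 0.083333; P(data | box D) = (10/12)(9/11) = 0.68182; P(data | box E) = (1/5)(0/4) = 0.
Multiplying each by its prior: 1/5 · 0.16667 = 0.033333, 1/5 · 0.50909 = 0.10182, 1/5 · 0.083333 = 0.016667, 1/5 · 0.68182 = 0.13636, 1/5 · 0 = 0; these sum to 0.28818.
So P(box A | data) = (0.033333) / (0.28818) = 0.11567.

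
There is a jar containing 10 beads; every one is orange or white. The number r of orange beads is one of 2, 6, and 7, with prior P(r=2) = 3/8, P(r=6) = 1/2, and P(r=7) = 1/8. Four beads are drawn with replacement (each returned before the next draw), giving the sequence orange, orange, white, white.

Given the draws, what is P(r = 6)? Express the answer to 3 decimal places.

0.656

The likelihood of the observed sequence under each hypothesis: P(data | r = 2) = (2/10)(2/10)(8/10)(8/10) = 0.0256; P(data | r = 6) = (6/10)(6/10)(4/10)(4/10) = 0.0576; P(data | r = 7) = (7/10)(7/10)(3/10)(3/10) = 0.0441.
Multiplying each by its prior: 3/8 · 0.0256 = 0.0096, 1/2 · 0.0576 = 0.0288, 1/8 · 0.0441 = 0.0055125; with total 0.043913.
By Bayes' rule, P(r = 6 | data) = (0.0288) / (0.043913) = 0.65585.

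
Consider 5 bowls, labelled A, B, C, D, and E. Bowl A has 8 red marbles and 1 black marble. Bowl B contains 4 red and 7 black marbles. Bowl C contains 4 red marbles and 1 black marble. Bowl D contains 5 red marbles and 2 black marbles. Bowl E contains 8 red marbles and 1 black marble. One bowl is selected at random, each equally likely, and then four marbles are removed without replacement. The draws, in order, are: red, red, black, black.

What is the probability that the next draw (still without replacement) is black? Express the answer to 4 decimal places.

Compute the likelihood of the observed sequence for each case: P(data | bowl A) = (8/9)(7/8)(1/7)(0/6) = 0; P(data | bowl B) = (4/11)(3/10)(7/9)(6/8) = 0.063636; P(data | bowl C) = (4/5)(3/4)(1/3)(0/2) = 0; P(data | bowl D) = (5/7)(4/6)(2/5)(1/4) = 0.047619; P(data | bowl E) = (8/9)(7/8)(1/7)(0/6) = 0.
The prior-weighted likelihoods are 1/5 · 0 = 0, 1/5 · 0.063636 = 0.012727, 1/5 · 0 = 0, 1/5 · 0.047619 = 0.0095238, 1/5 · 0 = 0; these sum to 0.022251.
The posterior is then P(bowl A | data) = 0, P(bowl B | data) = 0.57198, P(bowl C | data) = 0, P(bowl D | data) = 0.42802, P(bowl E | data) = 0.
So P(black next | data) = Σ P(black next | H) P(H | data) = (5/7)(0.57198) + (0)(0.42802) = 0.40856.

0.4086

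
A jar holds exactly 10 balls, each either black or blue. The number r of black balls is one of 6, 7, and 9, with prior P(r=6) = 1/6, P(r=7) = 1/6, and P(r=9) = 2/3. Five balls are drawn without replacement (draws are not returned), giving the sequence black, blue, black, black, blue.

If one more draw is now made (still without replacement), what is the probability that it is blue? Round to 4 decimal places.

0.3067

Compute the likelihood of the observed sequence for each case: P(data | r = 6) = (6/10)(4/9)(5/8)(4/7)(3/6) = 1/21; P(data | r = 7) = (7/10)(3/9)(6/8)(5/7)(2/6) = 1/24; P(data | r = 9) = (9/10)(1/9)(8/8)(7/7)(0/6) = 0.
Weighting by the prior gives 1/6 · 1/21 = 1/126, 1/6 · 1/24 = 1/144, 2/3 · 0 = 0; with total 5/336.
Dividing through by the total gives posterior P(r = 6 | data) = 8/15, P(r = 7 | data) = 7/15, P(r = 9 | data) = 0.
Averaging over the posterior, P(blue next | data) = (2/5)(8/15) + (1/5)(7/15) = 23/75.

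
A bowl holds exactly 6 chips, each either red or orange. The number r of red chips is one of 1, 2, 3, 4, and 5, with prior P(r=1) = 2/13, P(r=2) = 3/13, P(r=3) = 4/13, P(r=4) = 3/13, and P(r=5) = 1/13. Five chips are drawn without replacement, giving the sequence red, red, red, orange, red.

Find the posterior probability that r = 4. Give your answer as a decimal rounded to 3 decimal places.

For each hypothesis, P(data | H) works out to: P(data | r = 1) = (1/6)(0/5) = 0; P(data | r = 2) = (2/6)(1/5)(0/4) = 0; P(data | r = 3) = (3/6)(2/5)(1/4)(3/3)(0/2) = 0; P(data | r = 4) = (4/6)(3/5)(2/4)(2/3)(1/2) = 1/15; P(data | r = 5) = (5/6)(4/5)(3/4)(1/3)(2/2) = 1/6.
Multiplying each by its prior: 2/13 · 0 = 0, 3/13 · 0 = 0, 4/13 · 0 = 0, 3/13 · 1/15 = 1/65, 1/13 · 1/6 = 1/78; with total 11/390.
Therefore the posterior P(r = 4 | data) = (1/65) / (11/390) = 6/11.

0.545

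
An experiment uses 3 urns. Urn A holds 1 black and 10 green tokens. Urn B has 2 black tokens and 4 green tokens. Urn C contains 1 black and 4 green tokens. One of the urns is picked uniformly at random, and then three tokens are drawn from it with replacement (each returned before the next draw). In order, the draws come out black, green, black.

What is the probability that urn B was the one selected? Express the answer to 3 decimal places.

0.652

Under each hypothesis, the probability of the observed sequence is: P(data | urn A) = (1/11)(10/11)(1/11) = 0.0075131; P(data | urn B) = (2/6)(4/6)(2/6) = 0.074074; P(data | urn C) = (1/5)(4/5)(1/5) = 0.032.
Weighting by the prior gives 1/3 · 0.0075131 = 0.0025044, 1/3 · 0.074074 = 0.024691, 1/3 · 0.032 = 0.010667; summing to 0.037862.
By Bayes' rule, P(urn B | data) = (0.024691) / (0.037862) = 0.65213.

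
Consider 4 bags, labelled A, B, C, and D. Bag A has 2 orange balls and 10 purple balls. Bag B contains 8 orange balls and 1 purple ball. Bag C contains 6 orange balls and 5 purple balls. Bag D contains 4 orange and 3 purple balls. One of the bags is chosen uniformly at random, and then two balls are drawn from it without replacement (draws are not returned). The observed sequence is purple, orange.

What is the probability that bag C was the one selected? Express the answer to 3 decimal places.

Under each hypothesis, the probability of the observed sequence is: P(data | bag A) = (10/12)(2/11) = 0.15152; P(data | bag B) = (1/9)(8/8) = 0.11111; P(data | bag C) = (5/11)(6/10) = 0.27273; P(data | bag D) = (3/7)(4/6) = 0.28571.
Weighting by the prior gives 1/4 · 0.15152 = 0.037879, 1/4 · 0.11111 = 0.027778, 1/4 · 0.27273 = 0.068182, 1/4 · 0.28571 = 0.071429; with total 0.20527.
By Bayes' rule, P(bag C | data) = (0.068182) / (0.20527) = 0.33216.

0.332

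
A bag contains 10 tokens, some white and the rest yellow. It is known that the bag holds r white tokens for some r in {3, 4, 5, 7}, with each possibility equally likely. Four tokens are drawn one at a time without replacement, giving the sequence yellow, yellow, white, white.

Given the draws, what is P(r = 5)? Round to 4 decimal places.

0.3165

For each hypothesis, P(data | H) works out to: P(data | r = 3) = (7/10)(6/9)(3/8)(2/7) = 0.05; P(data | r = 4) = (6/10)(5/9)(4/8)(3/7) = 0.071429; P(data | r = 5) = (5/10)(4/9)(5/8)(4/7) = 0.079365; P(data | r = 7) = (3/10)(2/9)(7/8)(6/7) = 0.05.
Multiplying each by its prior: 1/4 · 0.05 = 0.0125, 1/4 · 0.071429 = 0.017857, 1/4 · 0.079365 = 0.019841, 1/4 · 0.05 = 0.0125; with total 0.062698.
Hence P(r = 5 | data) = (0.019841) / (0.062698) = 0.31646.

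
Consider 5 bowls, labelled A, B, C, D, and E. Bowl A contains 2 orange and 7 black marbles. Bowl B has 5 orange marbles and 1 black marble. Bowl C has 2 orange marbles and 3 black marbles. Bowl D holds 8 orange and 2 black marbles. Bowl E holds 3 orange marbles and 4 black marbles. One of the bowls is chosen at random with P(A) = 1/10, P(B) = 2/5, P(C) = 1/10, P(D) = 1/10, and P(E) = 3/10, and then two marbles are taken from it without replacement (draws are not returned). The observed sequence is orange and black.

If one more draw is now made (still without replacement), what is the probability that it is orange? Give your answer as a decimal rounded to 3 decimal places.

Under each hypothesis, the probability of the observed sequence is: P(data | bowl A) = (2/9)(7/8) = 0.19444; P(data | bowl B) = (5/6)(1/5) = 0.16667; P(data | bowl C) = (2/5)(3/4) = 0.3; P(data | bowl D) = (8/10)(2/9) = 0.17778; P(data | bowl E) = (3/7)(4/6) = 0.28571.
Multiplying each by its prior: 1/10 · 0.19444 = 0.019444, 2/5 · 0.16667 = 0.066667, 1/10 · 0.3 = 0.03, 1/10 · 0.17778 = 0.017778, 3/10 · 0.28571 = 0.085714; with total 0.2196.
Normalising, the posterior is P(bowl A | data) = 0.088544, P(bowl B | data) = 0.30358, P(bowl C | data) = 0.13661, P(bowl D | data) = 0.080954, P(bowl E | data) = 0.39031.
The predictive probability is P(orange next | data) = (1/7)(0.088544) + (1)(0.30358) + (1/3)(0.13661) + (7/8)(0.080954) + (2/5)(0.39031) = 0.58872.

0.589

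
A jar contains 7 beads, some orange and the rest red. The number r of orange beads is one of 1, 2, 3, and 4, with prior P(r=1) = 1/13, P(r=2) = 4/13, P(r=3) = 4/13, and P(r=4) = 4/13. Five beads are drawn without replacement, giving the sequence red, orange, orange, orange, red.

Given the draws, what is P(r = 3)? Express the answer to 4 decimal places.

The likelihood of the observed sequence under each hypothesis: P(data | r = 1) = (6/7)(1/6)(0/5) = 0; P(data | r = 2) = (5/7)(2/6)(1/5)(0/4) = 0; P(data | r = 3) = (4/7)(3/6)(2/5)(1/4)(3/3) = 1/35; P(data | r = 4) = (3/7)(4/6)(3/5)(2/4)(2/3) = 2/35.
The prior-weighted likelihoods are 1/13 · 0 = 0, 4/13 · 0 = 0, 4/13 · 1/35 = 4/455, 4/13 · 2/35 = 8/455; with total 12/455.
By Bayes' rule, P(r = 3 | data) = (4/455) / (12/455) = 1/3.

0.3333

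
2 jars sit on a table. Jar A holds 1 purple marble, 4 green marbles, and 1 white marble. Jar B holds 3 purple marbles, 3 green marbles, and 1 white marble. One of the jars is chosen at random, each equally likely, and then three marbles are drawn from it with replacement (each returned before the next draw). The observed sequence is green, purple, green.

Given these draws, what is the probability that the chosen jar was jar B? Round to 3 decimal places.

0.515

Under each hypothesis, the probability of the observed sequence is: P(data | jar A) = (4/6)(1/6)(4/6) = 0.074074; P(data | jar B) = (3/7)(3/7)(3/7) = 0.078717.
Multiplying each by its prior: 1/2 · 0.074074 = 0.037037, 1/2 · 0.078717 = 0.039359; with total 0.076396.
Therefore the posterior P(jar B | data) = (0.039359) / (0.076396) = 0.51519.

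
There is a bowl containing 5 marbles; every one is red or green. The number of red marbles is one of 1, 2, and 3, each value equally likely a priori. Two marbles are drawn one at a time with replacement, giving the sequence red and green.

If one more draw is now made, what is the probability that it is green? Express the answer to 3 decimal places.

0.575

For each hypothesis, P(data | H) works out to: P(data | r = 1) = (1/5)(4/5) = 4/25; P(data | r = 2) = (2/5)(3/5) = 6/25; P(data | r = 3) = (3/5)(2/5) = 6/25.
The prior-weighted likelihoods are 1/3 · 4/25 = 4/75, 1/3 · 6/25 = 2/25, 1/3 · 6/25 = 2/25; summing to 16/75.
Normalising, the posterior is P(r = 1 | data) = 1/4, P(r = 2 | data) = 3/8, P(r = 3 | data) = 3/8.
Averaging over the posterior, P(green next | data) = (4/5)(1/4) + (3/5)(3/8) + (2/5)(3/8) = 23/40.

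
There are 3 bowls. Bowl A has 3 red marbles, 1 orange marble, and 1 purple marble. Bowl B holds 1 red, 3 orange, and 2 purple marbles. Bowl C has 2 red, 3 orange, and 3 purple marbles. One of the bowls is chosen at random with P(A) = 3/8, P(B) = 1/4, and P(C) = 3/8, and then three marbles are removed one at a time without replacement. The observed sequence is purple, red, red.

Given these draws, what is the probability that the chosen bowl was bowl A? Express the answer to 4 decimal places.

0.8485

For each hypothesis, P(data | H) works out to: P(data | bowl A) = (1/5)(3/4)(2/3) = 0.1; P(data | bowl B) = (2/6)(1/5)(0/4) = 0; P(data | bowl C) = (3/8)(2/7)(1/6) = 0.017857.
Weighting by the prior gives 3/8 · 0.1 = 0.0375, 1/4 · 0 = 0, 3/8 · 0.017857 = 0.0066964; summing to 0.044196.
Therefore the posterior P(bowl A | data) = (0.0375) / (0.044196) = 0.84848.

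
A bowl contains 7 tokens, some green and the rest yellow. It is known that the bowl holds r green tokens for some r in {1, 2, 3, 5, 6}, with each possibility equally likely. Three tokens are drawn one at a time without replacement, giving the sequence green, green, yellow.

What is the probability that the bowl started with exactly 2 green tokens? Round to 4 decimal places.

0.0962

Compute the likelihood of the observed sequence for each case: P(data | r = 1) = (1/7)(0/6) = 0; P(data | r = 2) = (2/7)(1/6)(5/5) = 1/21; P(data | r = 3) = (3/7)(2/6)(4/5) = 4/35; P(data | r = 5) = (5/7)(4/6)(2/5) = 4/21; P(data | r = 6) = (6/7)(5/6)(1/5) = 1/7.
Multiplying each by its prior: 1/5 · 0 = 0, 1/5 · 1/21 = 1/105, 1/5 · 4/35 = 4/175, 1/5 · 4/21 = 4/105, 1/5 · 1/7 = 1/35; with total 52/525.
So P(r = 2 | data) = (1/105) / (52/525) = 5/52.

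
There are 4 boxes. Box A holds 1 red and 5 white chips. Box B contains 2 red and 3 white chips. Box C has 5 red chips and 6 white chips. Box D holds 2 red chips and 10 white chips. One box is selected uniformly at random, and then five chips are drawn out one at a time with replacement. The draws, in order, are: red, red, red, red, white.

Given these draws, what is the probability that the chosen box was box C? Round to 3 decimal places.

The likelihood of the observed sequence under each hypothesis: P(data | box A) = (1/6)(1/6)(1/6)(1/6)(5/6) = 0.000643; P(data | box B) = (2/5)(2/5)(2/5)(2/5)(3/5) = 0.01536; P(data | box C) = (5/11)(5/11)(5/11)(5/11)(6/11) = 0.023285; P(data | box D) = (2/12)(2/12)(2/12)(2/12)(10/12) = 0.000643.
Multiplying each by its prior: 1/4 · 0.000643 = 0.00016075, 1/4 · 0.01536 = 0.00384, 1/4 · 0.023285 = 0.0058211, 1/4 · 0.000643 = 0.00016075; with total 0.0099826.
Therefore the posterior P(box C | data) = (0.0058211) / (0.0099826) = 0.58313.

0.583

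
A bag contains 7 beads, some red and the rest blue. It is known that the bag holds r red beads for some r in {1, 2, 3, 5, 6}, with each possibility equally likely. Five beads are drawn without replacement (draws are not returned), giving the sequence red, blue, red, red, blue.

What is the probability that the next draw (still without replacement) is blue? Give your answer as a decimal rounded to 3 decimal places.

For each hypothesis, P(data | H) works out to: P(data | r = 1) = (1/7)(6/6)(0/5) = 0; P(data | r = 2) = (2/7)(5/6)(1/5)(0/4) = 0; P(data | r = 3) = (3/7)(4/6)(2/5)(1/4)(3/3) = 1/35; P(data | r = 5) = (5/7)(2/6)(4/5)(3/4)(1/3) = 1/21; P(data | r = 6) = (6/7)(1/6)(5/5)(4/4)(0/3) = 0.
Multiplying each by its prior: 1/5 · 0 = 0, 1/5 · 0 = 0, 1/5 · 1/35 = 1/175, 1/5 · 1/21 = 1/105, 1/5 · 0 = 0; summing to 8/525.
Normalising, the posterior is P(r = 1 | data) = 0, P(r = 2 | data) = 0, P(r = 3 | data) = 3/8, P(r = 5 | data) = 5/8, P(r = 6 | data) = 0.
Averaging over the posterior, P(blue next | data) = (1)(3/8) + (0)(5/8) = 3/8.

0.375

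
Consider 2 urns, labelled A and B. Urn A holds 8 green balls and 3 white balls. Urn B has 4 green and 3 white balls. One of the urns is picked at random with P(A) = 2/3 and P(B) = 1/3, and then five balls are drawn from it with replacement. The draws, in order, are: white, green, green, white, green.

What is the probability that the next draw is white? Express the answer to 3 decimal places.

The likelihood of the observed sequence under each hypothesis: P(data | urn A) = (3/11)(8/11)(8/11)(3/11)(8/11) = 0.028612; P(data | urn B) = (3/7)(4/7)(4/7)(3/7)(4/7) = 0.034271.
Weighting by the prior gives 2/3 · 0.028612 = 0.019075, 1/3 · 0.034271 = 0.011424; these sum to 0.030499.
Dividing through by the total gives posterior P(urn A | data) = 0.62543, P(urn B | data) = 0.37457.
The predictive probability is P(white next | data) = (3/11)(0.62543) + (3/7)(0.37457) = 0.3311.

0.331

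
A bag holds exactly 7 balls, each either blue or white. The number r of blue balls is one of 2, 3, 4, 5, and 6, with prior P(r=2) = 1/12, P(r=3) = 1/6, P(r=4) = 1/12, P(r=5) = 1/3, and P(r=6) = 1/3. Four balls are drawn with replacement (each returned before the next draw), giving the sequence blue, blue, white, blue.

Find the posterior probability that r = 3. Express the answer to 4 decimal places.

Compute the likelihood of the observed sequence for each case: P(data | r = 2) = (2/7)(2/7)(5/7)(2/7) = 0.01666; P(data | r = 3) = (3/7)(3/7)(4/7)(3/7) = 0.044981; P(data | r = 4) = (4/7)(4/7)(3/7)(4/7) = 0.079967; P(data | r = 5) = (5/7)(5/7)(2/7)(5/7) = 0.10412; P(data | r = 6) = (6/7)(6/7)(1/7)(6/7) = 0.089963.
The prior-weighted likelihoods are 1/12 · 0.01666 = 0.0013883, 1/6 · 0.044981 = 0.0074969, 1/12 · 0.079967 = 0.0066639, 1/3 · 0.10412 = 0.034708, 1/3 · 0.089963 = 0.029988; with total 0.080244.
So P(r = 3 | data) = (0.0074969) / (0.080244) = 0.093426.

0.0934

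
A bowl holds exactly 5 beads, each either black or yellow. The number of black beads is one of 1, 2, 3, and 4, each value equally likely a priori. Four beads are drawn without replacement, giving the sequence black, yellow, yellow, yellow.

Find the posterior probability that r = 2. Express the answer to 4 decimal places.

Under each hypothesis, the probability of the observed sequence is: P(data | r = 1) = (1/5)(4/4)(3/3)(2/2) = 1/5; P(data | r = 2) = (2/5)(3/4)(2/3)(1/2) = 1/10; P(data | r = 3) = (3/5)(2/4)(1/3)(0/2) = 0; P(data | r = 4) = (4/5)(1/4)(0/3) = 0.
The prior-weighted likelihoods are 1/4 · 1/5 = 1/20, 1/4 · 1/10 = 1/40, 1/4 · 0 = 0, 1/4 · 0 = 0; with total 3/40.
By Bayes' rule, P(r = 2 | data) = (1/40) / (3/40) = 1/3.

0.3333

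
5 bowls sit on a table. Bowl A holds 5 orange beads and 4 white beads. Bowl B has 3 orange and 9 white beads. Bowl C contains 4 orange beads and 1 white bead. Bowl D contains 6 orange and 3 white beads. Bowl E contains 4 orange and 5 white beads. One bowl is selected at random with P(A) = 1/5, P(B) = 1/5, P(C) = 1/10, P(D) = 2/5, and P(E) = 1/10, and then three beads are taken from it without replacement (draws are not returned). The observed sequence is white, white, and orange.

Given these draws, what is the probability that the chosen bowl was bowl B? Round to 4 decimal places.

For each hypothesis, P(data | H) works out to: P(data | bowl A) = (4/9)(3/8)(5/7) = 0.11905; P(data | bowl B) = (9/12)(8/11)(3/10) = 0.16364; P(data | bowl C) = (1/5)(0/4) = 0; P(data | bowl D) = (3/9)(2/8)(6/7) = 0.071429; P(data | bowl E) = (5/9)(4/8)(4/7) = 0.15873.
Multiplying each by its prior: 1/5 · 0.11905 = 0.02381, 1/5 · 0.16364 = 0.032727, 1/10 · 0 = 0, 2/5 · 0.071429 = 0.028571, 1/10 · 0.15873 = 0.015873; these sum to 0.10098.
By Bayes' rule, P(bowl B | data) = (0.032727) / (0.10098) = 0.32409.

0.3241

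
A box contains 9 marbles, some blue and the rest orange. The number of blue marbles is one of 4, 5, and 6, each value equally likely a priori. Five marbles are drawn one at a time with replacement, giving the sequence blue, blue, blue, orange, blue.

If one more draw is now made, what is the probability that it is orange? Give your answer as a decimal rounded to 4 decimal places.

Compute the likelihood of the observed sequence for each case: P(data | r = 4) = (4/9)(4/9)(4/9)(5/9)(4/9) = 0.021677; P(data | r = 5) = (5/9)(5/9)(5/9)(4/9)(5/9) = 0.042338; P(data | r = 6) = (6/9)(6/9)(6/9)(3/9)(6/9) = 0.065844.
Weighting by the prior gives 1/3 · 0.021677 = 0.0072256, 1/3 · 0.042338 = 0.014113, 1/3 · 0.065844 = 0.021948; summing to 0.043286.
Normalising, the posterior is P(r = 4 | data) = 0.16693, P(r = 5 | data) = 0.32603, P(r = 6 | data) = 0.50704.
Averaging over the posterior, P(orange next | data) = (5/9)(0.16693) + (4/9)(0.32603) + (1/3)(0.50704) = 0.40665.

0.4067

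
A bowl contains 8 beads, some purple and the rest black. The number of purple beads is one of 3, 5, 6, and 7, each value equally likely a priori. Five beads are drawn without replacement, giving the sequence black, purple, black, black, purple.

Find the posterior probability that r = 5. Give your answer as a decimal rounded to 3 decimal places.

Under each hypothesis, the probability of the observed sequence is: P(data | r = 3) = (5/8)(3/7)(4/6)(3/5)(2/4) = 3/56; P(data | r = 5) = (3/8)(5/7)(2/6)(1/5)(4/4) = 1/56; P(data | r = 6) = (2/8)(6/7)(1/6)(0/5) = 0; P(data | r = 7) = (1/8)(7/7)(0/6) = 0.
Weighting by the prior gives 1/4 · 3/56 = 3/224, 1/4 · 1/56 = 1/224, 1/4 · 0 = 0, 1/4 · 0 = 0; with total 1/56.
So P(r = 5 | data) = (1/224) / (1/56) = 1/4.

0.250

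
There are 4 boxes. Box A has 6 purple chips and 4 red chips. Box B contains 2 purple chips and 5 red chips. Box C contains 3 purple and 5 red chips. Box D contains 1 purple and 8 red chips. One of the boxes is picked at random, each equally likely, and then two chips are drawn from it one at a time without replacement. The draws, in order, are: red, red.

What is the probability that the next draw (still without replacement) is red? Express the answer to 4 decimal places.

For each hypothesis, P(data | H) works out to: P(data | box A) = (4/10)(3/9) = 2/15; P(data | box B) = (5/7)(4/6) = 10/21; P(data | box C) = (5/8)(4/7) = 5/14; P(data | box D) = (8/9)(7/8) = 7/9.
Weighting by the prior gives 1/4 · 2/15 = 1/30, 1/4 · 10/21 = 5/42, 1/4 · 5/14 = 5/56, 1/4 · 7/9 = 7/36; summing to 157/360.
Dividing through by the total gives posterior P(box A | data) = 0.076433, P(box B | data) = 0.27298, P(box C | data) = 0.20473, P(box D | data) = 0.44586.
So P(red next | data) = Σ P(red next | H) P(H | data) = (1/4)(0.076433) + (3/5)(0.27298) + (1/2)(0.20473) + (6/7)(0.44586) = 0.66742.

0.6674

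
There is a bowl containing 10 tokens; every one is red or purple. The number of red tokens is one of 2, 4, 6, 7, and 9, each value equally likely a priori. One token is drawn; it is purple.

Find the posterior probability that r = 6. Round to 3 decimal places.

0.182

The likelihood of this draw under each hypothesis: P(data | r = 2) = (8/10) = 4/5; P(data | r = 4) = (6/10) = 3/5; P(data | r = 6) = (4/10) = 2/5; P(data | r = 7) = (3/10) = 3/10; P(data | r = 9) = (1/10) = 1/10.
Multiplying each by its prior: 1/5 · 4/5 = 4/25, 1/5 · 3/5 = 3/25, 1/5 · 2/5 = 2/25, 1/5 · 3/10 = 3/50, 1/5 · 1/10 = 1/50; these sum to 11/25.
By Bayes' rule, P(r = 6 | data) = (2/25) / (11/25) = 2/11.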